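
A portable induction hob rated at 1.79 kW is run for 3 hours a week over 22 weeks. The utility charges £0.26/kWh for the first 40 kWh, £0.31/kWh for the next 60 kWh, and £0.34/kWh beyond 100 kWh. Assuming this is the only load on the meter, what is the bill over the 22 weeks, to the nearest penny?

£35.17

Runtime = 3 h/week × 22 weeks = 66 h
Energy = 1.79 kW × 66 h = 118.14 kWh
Tier 1 (0–40 kWh): 40 × £0.26 = £10.4
Tier 2 (40–100 kWh): 60 × £0.31 = £18.6
Above 100 kWh: 18.14 × £0.34 = £6.1676
Bill = £35.17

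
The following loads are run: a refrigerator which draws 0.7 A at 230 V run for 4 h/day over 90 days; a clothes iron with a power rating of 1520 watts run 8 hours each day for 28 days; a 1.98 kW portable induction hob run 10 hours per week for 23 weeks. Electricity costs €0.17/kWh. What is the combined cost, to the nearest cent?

refrigerator: Power = 0.7 A × 230 V = 161 W = 0.161 kW
refrigerator: Runtime = 4 h/day × 90 days = 360 h
refrigerator: 0.161 kW × 360 h = 57.96 kWh
clothes iron: Runtime = 8 h/day × 28 days = 224 h
clothes iron: 1.52 kW × 224 h = 340.48 kWh
portable induction hob: Runtime = 10 h/week × 23 weeks = 230 h
portable induction hob: 1.98 kW × 230 h = 455.4 kWh
Total energy = 853.84 kWh
Cost = 853.84 × €0.17 = €145.15

€145.15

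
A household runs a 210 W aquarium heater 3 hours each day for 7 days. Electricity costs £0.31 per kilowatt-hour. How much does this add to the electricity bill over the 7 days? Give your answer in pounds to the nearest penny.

Runtime = 3 h/day × 7 days = 21 h
Energy = 0.21 kW × 21 h = 4.41 kWh
Cost = 4.41 kWh × £0.31/kWh = £1.37

£1.37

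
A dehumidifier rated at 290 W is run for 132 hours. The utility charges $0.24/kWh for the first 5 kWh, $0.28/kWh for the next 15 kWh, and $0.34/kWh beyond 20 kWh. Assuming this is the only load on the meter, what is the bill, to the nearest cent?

Energy = 0.29 kW × 132 h = 38.28 kWh
Tier 1 (0–5 kWh): 5 × $0.24 = $1.2
Tier 2 (5–20 kWh): 15 × $0.28 = $4.2
Above 20 kWh: 18.28 × $0.34 = $6.2152
Bill = $11.62

$11.62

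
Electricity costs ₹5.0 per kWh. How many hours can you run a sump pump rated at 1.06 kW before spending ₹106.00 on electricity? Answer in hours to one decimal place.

Energy available = ₹106.00 ÷ ₹5.0/kWh = 21.2 kWh
Hours = 21.2 kWh ÷ 1.06 kW = 20.0 h

20.0 h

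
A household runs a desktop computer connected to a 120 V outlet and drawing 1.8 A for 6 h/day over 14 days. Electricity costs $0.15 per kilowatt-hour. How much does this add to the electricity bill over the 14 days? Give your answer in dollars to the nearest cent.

$2.72

Power = 1.8 A × 120 V = 216 W = 0.216 kW
Runtime = 6 h/day × 14 days = 84 h
Energy = 0.216 kW × 84 h = 18.144 kWh
Cost = 18.144 kWh × $0.15/kWh = $2.72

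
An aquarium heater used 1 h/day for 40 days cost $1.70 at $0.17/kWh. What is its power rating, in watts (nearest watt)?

Energy = $1.70 ÷ $0.17/kWh = 10 kWh
Runtime = 1 h/day × 40 days = 40 h
Power = 10 kWh ÷ 40 h = 0.25 kW = 250 W

250 W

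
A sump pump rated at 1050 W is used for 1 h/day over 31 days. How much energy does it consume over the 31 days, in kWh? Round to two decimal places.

32.55 kWh

Runtime = 1 h/day × 31 days = 31 h
Energy = 1.05 kW × 31 h = 32.55 kWh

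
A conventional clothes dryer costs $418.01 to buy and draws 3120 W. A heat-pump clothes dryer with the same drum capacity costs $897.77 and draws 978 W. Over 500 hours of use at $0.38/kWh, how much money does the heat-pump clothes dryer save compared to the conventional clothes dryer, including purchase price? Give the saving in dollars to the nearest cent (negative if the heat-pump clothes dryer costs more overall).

-$72.78

conventional clothes dryer: $418.01 + (3120/1000) kW × 500 h × $0.38 = $418.01 + $592.8 = $1010.81
heat-pump clothes dryer: $897.77 + (978/1000) kW × 500 h × $0.38 = $897.77 + $185.82 = $1083.59
Saving = $1010.81 − $1083.59 = −$72.78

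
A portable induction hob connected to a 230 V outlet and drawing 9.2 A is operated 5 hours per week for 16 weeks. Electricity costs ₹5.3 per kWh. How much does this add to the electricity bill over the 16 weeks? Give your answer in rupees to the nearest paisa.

₹897.18

Power = 9.2 A × 230 V = 2116 W = 2.116 kW
Runtime = 5 h/week × 16 weeks = 80 h
Energy = 2.116 kW × 80 h = 169.28 kWh
Cost = 169.28 kWh × ₹5.3/kWh = ₹897.18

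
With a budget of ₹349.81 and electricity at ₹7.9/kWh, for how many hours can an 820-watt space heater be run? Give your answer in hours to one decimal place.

Energy available = ₹349.81 ÷ ₹7.9/kWh = 44.2797 kWh
Hours = 44.2797 kWh ÷ 0.82 kW = 54.0 h

54.0 h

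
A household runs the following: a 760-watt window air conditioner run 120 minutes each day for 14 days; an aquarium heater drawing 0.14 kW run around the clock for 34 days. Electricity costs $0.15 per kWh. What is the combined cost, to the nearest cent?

window air conditioner: Runtime = 120 min × 14 = 1680 min = 28 h
window air conditioner: 0.76 kW × 28 h = 21.28 kWh
aquarium heater: Runtime = 24 h × 34 = 816 h
aquarium heater: 0.14 kW × 816 h = 114.24 kWh
Total energy = 135.52 kWh
Cost = 135.52 × $0.15 = $20.33

$20.33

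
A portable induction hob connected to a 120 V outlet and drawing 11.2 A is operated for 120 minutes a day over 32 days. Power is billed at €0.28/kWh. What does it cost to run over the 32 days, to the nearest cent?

€24.08

Power = 11.2 A × 120 V = 1344 W = 1.344 kW
Runtime = 120 min × 32 = 3840 min = 64 h
Energy = 1.344 kW × 64 h = 86.016 kWh
Cost = 86.016 kWh × €0.28/kWh = €24.08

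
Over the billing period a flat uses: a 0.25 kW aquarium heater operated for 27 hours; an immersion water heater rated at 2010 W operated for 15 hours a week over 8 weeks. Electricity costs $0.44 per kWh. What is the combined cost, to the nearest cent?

aquarium heater: 0.25 kW × 27 h = 6.75 kWh
immersion water heater: Runtime = 15 h/week × 8 weeks = 120 h
immersion water heater: 2.01 kW × 120 h = 241.2 kWh
Total energy = 247.95 kWh
Cost = 247.95 × $0.44 = $109.10

$109.10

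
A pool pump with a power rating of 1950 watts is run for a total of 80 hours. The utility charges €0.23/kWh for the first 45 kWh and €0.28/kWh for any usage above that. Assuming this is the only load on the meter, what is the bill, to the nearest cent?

€41.43

Energy = 1.95 kW × 80 h = 156 kWh
Tier 1 (0–45 kWh): 45 × €0.23 = €10.35
Above 45 kWh: 111 × €0.28 = €31.08
Bill = €41.43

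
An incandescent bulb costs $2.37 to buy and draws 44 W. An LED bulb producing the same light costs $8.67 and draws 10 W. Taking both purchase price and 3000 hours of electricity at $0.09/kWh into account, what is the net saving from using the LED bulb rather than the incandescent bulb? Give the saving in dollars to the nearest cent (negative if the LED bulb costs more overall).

$2.88

incandescent bulb: $2.37 + (44/1000) kW × 3000 h × $0.09 = $2.37 + $11.88 = $14.25
LED bulb: $8.67 + (10/1000) kW × 3000 h × $0.09 = $8.67 + $2.7 = $11.37
Saving = $14.25 − $11.37 = $2.88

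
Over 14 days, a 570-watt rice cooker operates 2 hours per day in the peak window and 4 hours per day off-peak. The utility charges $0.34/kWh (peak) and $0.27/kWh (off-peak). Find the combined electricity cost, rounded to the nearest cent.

$14.04

Peak energy = 0.57 kW × 2 h × 14 = 15.96 kWh
Off-peak energy = 0.57 kW × 4 h × 14 = 31.92 kWh
Cost = 15.96 × $0.34 + 31.92 × $0.27 = $5.4264 + $8.6184 = $14.04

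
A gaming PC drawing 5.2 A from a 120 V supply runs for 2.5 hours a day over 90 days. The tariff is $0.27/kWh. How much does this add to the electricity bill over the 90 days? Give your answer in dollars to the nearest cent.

Power = 5.2 A × 120 V = 624 W = 0.624 kW
Runtime = 2.5 h/day × 90 days = 225 h
Energy = 0.624 kW × 225 h = 140.4 kWh
Cost = 140.4 kWh × $0.27/kWh = $37.91

$37.91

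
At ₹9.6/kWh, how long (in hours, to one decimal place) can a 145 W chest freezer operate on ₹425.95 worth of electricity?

306.0 h

Energy available = ₹425.95 ÷ ₹9.6/kWh = 44.3698 kWh
Hours = 44.3698 kWh ÷ 0.145 kW = 306.0 h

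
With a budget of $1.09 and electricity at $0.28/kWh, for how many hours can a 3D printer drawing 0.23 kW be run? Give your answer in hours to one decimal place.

Energy available = $1.09 ÷ $0.28/kWh = 3.8929 kWh
Hours = 3.8929 kWh ÷ 0.23 kW = 16.9 h

16.9 h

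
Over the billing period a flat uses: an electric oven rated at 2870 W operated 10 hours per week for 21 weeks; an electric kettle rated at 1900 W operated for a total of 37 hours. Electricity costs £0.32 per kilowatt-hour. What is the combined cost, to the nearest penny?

£215.36

electric oven: Runtime = 10 h/week × 21 weeks = 210 h
electric oven: 2.87 kW × 210 h = 602.7 kWh
electric kettle: 1.9 kW × 37 h = 70.3 kWh
Total energy = 673 kWh
Cost = 673 × £0.32 = £215.36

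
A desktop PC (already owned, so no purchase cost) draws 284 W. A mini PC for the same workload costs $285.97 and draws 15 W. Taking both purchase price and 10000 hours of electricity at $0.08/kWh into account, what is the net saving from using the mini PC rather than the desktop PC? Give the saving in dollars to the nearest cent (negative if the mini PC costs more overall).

desktop PC: $0.00 + (284/1000) kW × 10000 h × $0.08 = $0.00 + $227.2 = $227.2
mini PC: $285.97 + (15/1000) kW × 10000 h × $0.08 = $285.97 + $12 = $297.97
Saving = $227.2 − $297.97 = −$70.77

-$70.77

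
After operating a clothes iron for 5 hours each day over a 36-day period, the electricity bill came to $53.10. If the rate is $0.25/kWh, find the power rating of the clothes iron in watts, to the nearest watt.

1180 W

Energy = $53.10 ÷ $0.25/kWh = 212.4 kWh
Runtime = 5 h/day × 36 days = 180 h
Power = 212.4 kWh ÷ 180 h = 1.18 kW = 1180 W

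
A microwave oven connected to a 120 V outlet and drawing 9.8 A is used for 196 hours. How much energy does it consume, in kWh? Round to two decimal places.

Power = 9.8 A × 120 V = 1176 W = 1.176 kW
Energy = 1.176 kW × 196 h = 230.496 kWh ≈ 230.50 kWh

230.50 kWh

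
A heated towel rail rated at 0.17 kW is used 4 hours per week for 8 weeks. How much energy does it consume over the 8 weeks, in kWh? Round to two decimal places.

5.44 kWh

Runtime = 4 h/week × 8 weeks = 32 h
Energy = 0.17 kW × 32 h = 5.44 kWh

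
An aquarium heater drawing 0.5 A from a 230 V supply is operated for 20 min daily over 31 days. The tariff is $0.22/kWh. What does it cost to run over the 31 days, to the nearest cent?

Power = 0.5 A × 230 V = 115 W = 0.115 kW
Runtime = 20 min × 31 = 620 min = 10.333333… h
Energy = 0.115 kW × 10.333333… h = 1.188333… kWh
Cost = 1.188333… kWh × $0.22/kWh = $0.26

$0.26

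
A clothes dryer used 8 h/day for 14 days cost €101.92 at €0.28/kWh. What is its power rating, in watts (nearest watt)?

3250 W

Energy = €101.92 ÷ €0.28/kWh = 364 kWh
Runtime = 8 h/day × 14 days = 112 h
Power = 364 kWh ÷ 112 h = 3.25 kW = 3250 W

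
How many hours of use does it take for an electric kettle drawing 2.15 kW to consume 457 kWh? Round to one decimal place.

212.6 h

Hours = 457 kWh ÷ 2.15 kW = 212.6 h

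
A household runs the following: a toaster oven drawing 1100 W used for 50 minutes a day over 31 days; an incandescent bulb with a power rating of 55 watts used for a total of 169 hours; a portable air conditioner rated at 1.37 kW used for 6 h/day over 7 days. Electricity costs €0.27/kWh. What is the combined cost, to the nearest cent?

toaster oven: Runtime = 50 min × 31 = 1550 min = 25.833333… h
toaster oven: 1.1 kW × 25.833333… h = 28.416666… kWh
incandescent bulb: 0.055 kW × 169 h = 9.295 kWh
portable air conditioner: Runtime = 6 h/day × 7 days = 42 h
portable air conditioner: 1.37 kW × 42 h = 57.54 kWh
Total energy = 95.251666… kWh
Cost = 95.251666… × €0.27 = €25.72

€25.72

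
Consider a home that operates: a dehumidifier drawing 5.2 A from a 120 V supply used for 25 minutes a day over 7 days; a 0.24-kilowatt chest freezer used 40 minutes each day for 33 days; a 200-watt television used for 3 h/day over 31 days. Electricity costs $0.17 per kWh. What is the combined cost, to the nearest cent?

$4.37

dehumidifier: Power = 5.2 A × 120 V = 624 W = 0.624 kW
dehumidifier: Runtime = 25 min × 7 = 175 min = 2.916666… h
dehumidifier: 0.624 kW × 2.916666… h = 1.82 kWh
chest freezer: Runtime = 40 min × 33 = 1320 min = 22 h
chest freezer: 0.24 kW × 22 h = 5.28 kWh
television: Runtime = 3 h/day × 31 days = 93 h
television: 0.2 kW × 93 h = 18.6 kWh
Total energy = 25.7 kWh
Cost = 25.7 × $0.17 = $4.37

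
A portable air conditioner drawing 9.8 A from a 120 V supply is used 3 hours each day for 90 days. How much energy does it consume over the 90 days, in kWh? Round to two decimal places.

317.52 kWh

Power = 9.8 A × 120 V = 1176 W = 1.176 kW
Runtime = 3 h/day × 90 days = 270 h
Energy = 1.176 kW × 270 h = 317.52 kWh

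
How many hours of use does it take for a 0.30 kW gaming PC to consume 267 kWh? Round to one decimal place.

890.0 h

Hours = 267 kWh ÷ 0.3 kW = 890.0 h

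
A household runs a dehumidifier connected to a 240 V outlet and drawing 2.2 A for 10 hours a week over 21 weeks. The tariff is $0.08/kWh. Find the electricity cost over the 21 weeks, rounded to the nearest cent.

Power = 2.2 A × 240 V = 528 W = 0.528 kW
Runtime = 10 h/week × 21 weeks = 210 h
Energy = 0.528 kW × 210 h = 110.88 kWh
Cost = 110.88 kWh × $0.08/kWh = $8.87

$8.87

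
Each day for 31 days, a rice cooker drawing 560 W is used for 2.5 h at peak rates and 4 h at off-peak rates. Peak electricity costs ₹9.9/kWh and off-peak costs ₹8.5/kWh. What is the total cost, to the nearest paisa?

Peak energy = 0.56 kW × 2.5 h × 31 = 43.4 kWh
Off-peak energy = 0.56 kW × 4 h × 31 = 69.44 kWh
Cost = 43.4 × ₹9.9 + 69.44 × ₹8.5 = ₹429.66 + ₹590.24 = ₹1019.90

₹1019.90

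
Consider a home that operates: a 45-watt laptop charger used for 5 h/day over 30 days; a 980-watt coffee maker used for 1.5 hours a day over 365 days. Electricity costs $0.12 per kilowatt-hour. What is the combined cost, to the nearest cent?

$65.20

laptop charger: Runtime = 5 h/day × 30 days = 150 h
laptop charger: 0.045 kW × 150 h = 6.75 kWh
coffee maker: Runtime = 1.5 h/day × 365 days = 547.5 h
coffee maker: 0.98 kW × 547.5 h = 536.55 kWh
Total energy = 543.3 kWh
Cost = 543.3 × $0.12 = $65.20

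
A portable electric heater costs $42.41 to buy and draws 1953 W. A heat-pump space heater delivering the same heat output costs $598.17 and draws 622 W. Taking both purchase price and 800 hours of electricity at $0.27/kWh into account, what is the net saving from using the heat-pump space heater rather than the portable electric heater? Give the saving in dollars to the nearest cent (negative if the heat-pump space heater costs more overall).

-$268.26

portable electric heater: $42.41 + (1953/1000) kW × 800 h × $0.27 = $42.41 + $421.848 = $464.258
heat-pump space heater: $598.17 + (622/1000) kW × 800 h × $0.27 = $598.17 + $134.352 = $732.522
Saving = $464.258 − $732.522 = −$268.264 → -$268.26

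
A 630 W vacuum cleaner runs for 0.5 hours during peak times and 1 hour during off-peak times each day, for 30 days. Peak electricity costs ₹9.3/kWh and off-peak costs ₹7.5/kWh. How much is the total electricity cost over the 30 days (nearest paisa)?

₹229.64

Peak energy = 0.63 kW × 0.5 h × 30 = 9.45 kWh
Off-peak energy = 0.63 kW × 1 h × 30 = 18.9 kWh
Cost = 9.45 × ₹9.3 + 18.9 × ₹7.5 = ₹87.885 + ₹141.75 = ₹229.64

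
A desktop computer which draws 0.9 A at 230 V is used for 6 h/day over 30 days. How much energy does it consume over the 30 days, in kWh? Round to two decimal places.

Power = 0.9 A × 230 V = 207 W = 0.207 kW
Runtime = 6 h/day × 30 days = 180 h
Energy = 0.207 kW × 180 h = 37.26 kWh

37.26 kWh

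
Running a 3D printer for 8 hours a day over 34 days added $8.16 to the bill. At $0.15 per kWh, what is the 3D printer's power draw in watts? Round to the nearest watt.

Energy = $8.16 ÷ $0.15/kWh = 54.4 kWh
Runtime = 8 h/day × 34 days = 272 h
Power = 54.4 kWh ÷ 272 h = 0.2 kW = 200 W

200 W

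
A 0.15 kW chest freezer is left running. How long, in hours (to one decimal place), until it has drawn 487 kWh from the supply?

Hours = 487 kWh ÷ 0.15 kW = 3246.7 h

3246.7 h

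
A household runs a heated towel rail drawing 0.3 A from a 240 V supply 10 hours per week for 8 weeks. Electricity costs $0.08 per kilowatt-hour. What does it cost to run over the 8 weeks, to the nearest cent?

$0.46

Power = 0.3 A × 240 V = 72 W = 0.072 kW
Runtime = 10 h/week × 8 weeks = 80 h
Energy = 0.072 kW × 80 h = 5.76 kWh
Cost = 5.76 kWh × $0.08/kWh = $0.46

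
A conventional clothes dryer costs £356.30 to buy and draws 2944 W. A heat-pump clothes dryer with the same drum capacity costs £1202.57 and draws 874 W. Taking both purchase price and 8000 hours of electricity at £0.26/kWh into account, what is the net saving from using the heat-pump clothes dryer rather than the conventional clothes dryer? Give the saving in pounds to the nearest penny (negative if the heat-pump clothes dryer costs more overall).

conventional clothes dryer: £356.30 + (2944/1000) kW × 8000 h × £0.26 = £356.30 + £6123.52 = £6479.82
heat-pump clothes dryer: £1202.57 + (874/1000) kW × 8000 h × £0.26 = £1202.57 + £1817.92 = £3020.49
Saving = £6479.82 − £3020.49 = £3459.33

£3459.33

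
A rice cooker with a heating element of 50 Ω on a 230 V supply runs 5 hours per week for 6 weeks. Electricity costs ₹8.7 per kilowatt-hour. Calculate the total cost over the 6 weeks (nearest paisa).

Power = V²/R = 230²/50 = 1058 W = 1.058 kW
Runtime = 5 h/week × 6 weeks = 30 h
Energy = 1.058 kW × 30 h = 31.74 kWh
Cost = 31.74 kWh × ₹8.7/kWh = ₹276.14

₹276.14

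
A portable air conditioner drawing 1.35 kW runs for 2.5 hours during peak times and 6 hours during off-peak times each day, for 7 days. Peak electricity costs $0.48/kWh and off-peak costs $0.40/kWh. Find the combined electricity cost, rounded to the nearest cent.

$34.02

Peak energy = 1.35 kW × 2.5 h × 7 = 23.625 kWh
Off-peak energy = 1.35 kW × 6 h × 7 = 56.7 kWh
Cost = 23.625 × $0.48 + 56.7 × $0.40 = $11.34 + $22.68 = $34.02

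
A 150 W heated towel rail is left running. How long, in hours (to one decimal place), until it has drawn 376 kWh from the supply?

2506.7 h

Hours = 376 kWh ÷ 0.15 kW = 2506.7 h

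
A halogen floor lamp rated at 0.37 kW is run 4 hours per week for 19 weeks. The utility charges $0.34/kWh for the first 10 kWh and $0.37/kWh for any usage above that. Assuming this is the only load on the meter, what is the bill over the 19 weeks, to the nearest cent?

$10.10

Runtime = 4 h/week × 19 weeks = 76 h
Energy = 0.37 kW × 76 h = 28.12 kWh
Tier 1 (0–10 kWh): 10 × $0.34 = $3.4
Above 10 kWh: 18.12 × $0.37 = $6.7044
Bill = $10.10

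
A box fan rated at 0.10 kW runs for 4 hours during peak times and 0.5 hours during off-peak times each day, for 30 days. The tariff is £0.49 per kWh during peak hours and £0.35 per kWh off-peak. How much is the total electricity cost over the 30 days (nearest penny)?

Peak energy = 0.1 kW × 4 h × 30 = 12 kWh
Off-peak energy = 0.1 kW × 0.5 h × 30 = 1.5 kWh
Cost = 12 × £0.49 + 1.5 × £0.35 = £5.88 + £0.525 = £6.41

£6.41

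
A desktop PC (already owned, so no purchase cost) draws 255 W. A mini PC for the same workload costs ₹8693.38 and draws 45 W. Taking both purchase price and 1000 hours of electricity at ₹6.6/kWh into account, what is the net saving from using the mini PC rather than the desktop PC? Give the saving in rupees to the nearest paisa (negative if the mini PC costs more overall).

-₹7307.38

desktop PC: ₹0.00 + (255/1000) kW × 1000 h × ₹6.6 = ₹0.00 + ₹1683 = ₹1683
mini PC: ₹8693.38 + (45/1000) kW × 1000 h × ₹6.6 = ₹8693.38 + ₹297 = ₹8990.38
Saving = ₹1683 − ₹8990.38 = −₹7307.38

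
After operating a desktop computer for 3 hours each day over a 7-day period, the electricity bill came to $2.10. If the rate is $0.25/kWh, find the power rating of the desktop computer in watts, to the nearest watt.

400 W

Energy = $2.10 ÷ $0.25/kWh = 8.4 kWh
Runtime = 3 h/day × 7 days = 21 h
Power = 8.4 kWh ÷ 21 h = 0.4 kW = 400 W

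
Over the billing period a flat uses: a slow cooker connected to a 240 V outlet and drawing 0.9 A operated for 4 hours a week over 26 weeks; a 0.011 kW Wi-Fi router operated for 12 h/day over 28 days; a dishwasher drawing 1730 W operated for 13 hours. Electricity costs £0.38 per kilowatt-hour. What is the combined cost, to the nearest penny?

slow cooker: Power = 0.9 A × 240 V = 216 W = 0.216 kW
slow cooker: Runtime = 4 h/week × 26 weeks = 104 h
slow cooker: 0.216 kW × 104 h = 22.464 kWh
Wi-Fi router: Runtime = 12 h/day × 28 days = 336 h
Wi-Fi router: 0.011 kW × 336 h = 3.696 kWh
dishwasher: 1.73 kW × 13 h = 22.49 kWh
Total energy = 48.65 kWh
Cost = 48.65 × £0.38 = £18.49

£18.49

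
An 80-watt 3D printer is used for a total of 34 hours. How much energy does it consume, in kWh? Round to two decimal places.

Energy = 0.08 kW × 34 h = 2.72 kWh

2.72 kWh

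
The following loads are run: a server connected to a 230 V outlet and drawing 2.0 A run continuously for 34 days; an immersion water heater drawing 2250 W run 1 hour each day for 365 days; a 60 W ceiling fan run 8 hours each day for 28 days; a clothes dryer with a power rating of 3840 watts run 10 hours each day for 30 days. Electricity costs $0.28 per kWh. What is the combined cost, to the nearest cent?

server: Power = 2.0 A × 230 V = 460 W = 0.46 kW
server: Runtime = 24 h × 34 = 816 h
server: 0.46 kW × 816 h = 375.36 kWh
immersion water heater: Runtime = 1 h/day × 365 days = 365 h
immersion water heater: 2.25 kW × 365 h = 821.25 kWh
ceiling fan: Runtime = 8 h/day × 28 days = 224 h
ceiling fan: 0.06 kW × 224 h = 13.44 kWh
clothes dryer: Runtime = 10 h/day × 30 days = 300 h
clothes dryer: 3.84 kW × 300 h = 1152 kWh
Total energy = 2362.05 kWh
Cost = 2362.05 × $0.28 = $661.37

$661.37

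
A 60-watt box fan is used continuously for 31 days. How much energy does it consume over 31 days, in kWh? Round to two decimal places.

Runtime = 24 h × 31 = 744 h
Energy = 0.06 kW × 744 h = 44.64 kWh

44.64 kWh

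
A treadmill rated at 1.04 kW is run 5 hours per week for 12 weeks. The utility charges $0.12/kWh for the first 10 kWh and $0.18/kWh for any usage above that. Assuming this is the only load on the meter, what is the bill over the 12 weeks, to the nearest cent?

Runtime = 5 h/week × 12 weeks = 60 h
Energy = 1.04 kW × 60 h = 62.4 kWh
Tier 1 (0–10 kWh): 10 × $0.12 = $1.2
Above 10 kWh: 52.4 × $0.18 = $9.432
Bill = $10.63

$10.63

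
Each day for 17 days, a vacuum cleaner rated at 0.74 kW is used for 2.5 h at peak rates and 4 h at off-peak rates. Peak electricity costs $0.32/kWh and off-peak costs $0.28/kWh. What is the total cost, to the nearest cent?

$24.15

Peak energy = 0.74 kW × 2.5 h × 17 = 31.45 kWh
Off-peak energy = 0.74 kW × 4 h × 17 = 50.32 kWh
Cost = 31.45 × $0.32 + 50.32 × $0.28 = $10.064 + $14.0896 = $24.15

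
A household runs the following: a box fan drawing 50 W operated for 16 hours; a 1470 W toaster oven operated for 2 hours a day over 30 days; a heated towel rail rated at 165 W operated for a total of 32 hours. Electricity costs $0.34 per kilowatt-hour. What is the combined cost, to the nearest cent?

$32.06

box fan: 0.05 kW × 16 h = 0.8 kWh
toaster oven: Runtime = 2 h/day × 30 days = 60 h
toaster oven: 1.47 kW × 60 h = 88.2 kWh
heated towel rail: 0.165 kW × 32 h = 5.28 kWh
Total energy = 94.28 kWh
Cost = 94.28 × $0.34 = $32.06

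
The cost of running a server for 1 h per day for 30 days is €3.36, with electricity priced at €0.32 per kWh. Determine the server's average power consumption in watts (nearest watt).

350 W

Energy = €3.36 ÷ €0.32/kWh = 10.5 kWh
Runtime = 1 h/day × 30 days = 30 h
Power = 10.5 kWh ÷ 30 h = 0.35 kW = 350 W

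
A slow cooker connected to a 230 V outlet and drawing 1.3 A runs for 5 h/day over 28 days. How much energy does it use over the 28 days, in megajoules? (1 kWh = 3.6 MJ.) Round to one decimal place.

Power = 1.3 A × 230 V = 299 W = 0.299 kW
Runtime = 5 h/day × 28 days = 140 h
Energy = 0.299 kW × 140 h = 41.86 kWh
= 41.86 × 3.6 MJ = 150.7 MJ

150.7 MJ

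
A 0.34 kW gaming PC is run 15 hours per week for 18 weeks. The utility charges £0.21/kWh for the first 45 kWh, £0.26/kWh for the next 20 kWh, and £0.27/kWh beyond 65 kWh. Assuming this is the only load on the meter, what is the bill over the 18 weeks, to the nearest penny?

Runtime = 15 h/week × 18 weeks = 270 h
Energy = 0.34 kW × 270 h = 91.8 kWh
Tier 1 (0–45 kWh): 45 × £0.21 = £9.45
Tier 2 (45–65 kWh): 20 × £0.26 = £5.2
Above 65 kWh: 26.8 × £0.27 = £7.236
Bill = £21.89

£21.89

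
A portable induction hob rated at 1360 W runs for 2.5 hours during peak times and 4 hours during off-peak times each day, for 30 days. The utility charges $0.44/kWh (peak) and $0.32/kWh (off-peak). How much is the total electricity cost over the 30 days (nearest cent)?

$97.10

Peak energy = 1.36 kW × 2.5 h × 30 = 102 kWh
Off-peak energy = 1.36 kW × 4 h × 30 = 163.2 kWh
Cost = 102 × $0.44 + 163.2 × $0.32 = $44.88 + $52.224 = $97.10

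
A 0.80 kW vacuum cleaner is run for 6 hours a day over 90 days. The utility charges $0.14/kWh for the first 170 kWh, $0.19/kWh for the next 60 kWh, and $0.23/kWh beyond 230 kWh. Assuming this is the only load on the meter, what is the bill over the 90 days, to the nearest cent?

$81.66

Runtime = 6 h/day × 90 days = 540 h
Energy = 0.8 kW × 540 h = 432 kWh
Tier 1 (0–170 kWh): 170 × $0.14 = $23.8
Tier 2 (170–230 kWh): 60 × $0.19 = $11.4
Above 230 kWh: 202 × $0.23 = $46.46
Bill = $81.66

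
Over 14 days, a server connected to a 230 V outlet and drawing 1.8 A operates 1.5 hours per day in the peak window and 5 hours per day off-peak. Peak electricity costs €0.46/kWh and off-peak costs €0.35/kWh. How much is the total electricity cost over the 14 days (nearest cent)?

€14.14

Power = 1.8 A × 230 V = 414 W = 0.414 kW
Peak energy = 0.414 kW × 1.5 h × 14 = 8.694 kWh
Off-peak energy = 0.414 kW × 5 h × 14 = 28.98 kWh
Cost = 8.694 × €0.46 + 28.98 × €0.35 = €3.99924 + €10.143 = €14.14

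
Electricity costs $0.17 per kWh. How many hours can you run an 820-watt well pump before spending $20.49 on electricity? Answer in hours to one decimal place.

Energy available = $20.49 ÷ $0.17/kWh = 120.5294 kWh
Hours = 120.5294 kWh ÷ 0.82 kW = 147.0 h

147.0 h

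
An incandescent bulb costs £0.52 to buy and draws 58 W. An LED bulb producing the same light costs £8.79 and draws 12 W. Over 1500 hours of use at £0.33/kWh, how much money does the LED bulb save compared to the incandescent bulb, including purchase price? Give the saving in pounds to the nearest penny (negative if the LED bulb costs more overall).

incandescent bulb: £0.52 + (58/1000) kW × 1500 h × £0.33 = £0.52 + £28.71 = £29.23
LED bulb: £8.79 + (12/1000) kW × 1500 h × £0.33 = £8.79 + £5.94 = £14.73
Saving = £29.23 − £14.73 = £14.5

£14.50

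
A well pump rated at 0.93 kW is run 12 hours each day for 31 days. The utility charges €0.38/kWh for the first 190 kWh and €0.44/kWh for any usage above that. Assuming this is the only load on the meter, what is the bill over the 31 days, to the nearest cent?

Runtime = 12 h/day × 31 days = 372 h
Energy = 0.93 kW × 372 h = 345.96 kWh
Tier 1 (0–190 kWh): 190 × €0.38 = €72.2
Above 190 kWh: 155.96 × €0.44 = €68.6224
Bill = €140.82

€140.82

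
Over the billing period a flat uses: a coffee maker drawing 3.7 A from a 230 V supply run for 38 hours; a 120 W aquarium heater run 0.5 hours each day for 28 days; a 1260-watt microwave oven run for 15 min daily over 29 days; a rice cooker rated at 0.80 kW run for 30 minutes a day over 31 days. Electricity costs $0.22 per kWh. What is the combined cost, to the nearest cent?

$12.22

coffee maker: Power = 3.7 A × 230 V = 851 W = 0.851 kW
coffee maker: 0.851 kW × 38 h = 32.338 kWh
aquarium heater: Runtime = 0.5 h/day × 28 days = 14 h
aquarium heater: 0.12 kW × 14 h = 1.68 kWh
microwave oven: Runtime = 15 min × 29 = 435 min = 7.25 h
microwave oven: 1.26 kW × 7.25 h = 9.135 kWh
rice cooker: Runtime = 30 min × 31 = 930 min = 15.5 h
rice cooker: 0.8 kW × 15.5 h = 12.4 kWh
Total energy = 55.553 kWh
Cost = 55.553 × $0.22 = $12.22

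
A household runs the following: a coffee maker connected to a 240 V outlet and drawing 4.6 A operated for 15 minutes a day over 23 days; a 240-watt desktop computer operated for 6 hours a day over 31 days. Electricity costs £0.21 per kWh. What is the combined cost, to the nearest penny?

coffee maker: Power = 4.6 A × 240 V = 1104 W = 1.104 kW
coffee maker: Runtime = 15 min × 23 = 345 min = 5.75 h
coffee maker: 1.104 kW × 5.75 h = 6.348 kWh
desktop computer: Runtime = 6 h/day × 31 days = 186 h
desktop computer: 0.24 kW × 186 h = 44.64 kWh
Total energy = 50.988 kWh
Cost = 50.988 × £0.21 = £10.71

£10.71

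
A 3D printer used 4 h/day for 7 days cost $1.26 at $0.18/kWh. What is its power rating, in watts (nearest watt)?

250 W

Energy = $1.26 ÷ $0.18/kWh = 7 kWh
Runtime = 4 h/day × 7 days = 28 h
Power = 7 kWh ÷ 28 h = 0.25 kW = 250 W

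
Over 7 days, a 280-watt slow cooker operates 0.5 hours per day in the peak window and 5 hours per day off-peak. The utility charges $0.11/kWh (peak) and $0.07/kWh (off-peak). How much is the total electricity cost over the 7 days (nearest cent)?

Peak energy = 0.28 kW × 0.5 h × 7 = 0.98 kWh
Off-peak energy = 0.28 kW × 5 h × 7 = 9.8 kWh
Cost = 0.98 × $0.11 + 9.8 × $0.07 = $0.1078 + $0.686 = $0.79

$0.79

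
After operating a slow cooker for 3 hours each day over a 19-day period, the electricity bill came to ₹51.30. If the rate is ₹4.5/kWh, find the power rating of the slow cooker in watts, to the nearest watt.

200 W

Energy = ₹51.30 ÷ ₹4.5/kWh = 11.4 kWh
Runtime = 3 h/day × 19 days = 57 h
Power = 11.4 kWh ÷ 57 h = 0.2 kW = 200 W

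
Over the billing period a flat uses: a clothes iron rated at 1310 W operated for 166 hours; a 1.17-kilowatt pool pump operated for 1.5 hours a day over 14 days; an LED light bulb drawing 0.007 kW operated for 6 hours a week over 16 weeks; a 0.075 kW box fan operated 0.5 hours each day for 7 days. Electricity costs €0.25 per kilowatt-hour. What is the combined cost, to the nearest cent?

€60.74

clothes iron: 1.31 kW × 166 h = 217.46 kWh
pool pump: Runtime = 1.5 h/day × 14 days = 21 h
pool pump: 1.17 kW × 21 h = 24.57 kWh
LED light bulb: Runtime = 6 h/week × 16 weeks = 96 h
LED light bulb: 0.007 kW × 96 h = 0.672 kWh
box fan: Runtime = 0.5 h/day × 7 days = 3.5 h
box fan: 0.075 kW × 3.5 h = 0.2625 kWh
Total energy = 242.9645 kWh
Cost = 242.9645 × €0.25 = €60.74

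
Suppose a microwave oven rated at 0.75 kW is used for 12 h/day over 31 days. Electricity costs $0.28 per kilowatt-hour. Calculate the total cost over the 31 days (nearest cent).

$78.12

Runtime = 12 h/day × 31 days = 372 h
Energy = 0.75 kW × 372 h = 279 kWh
Cost = 279 kWh × $0.28/kWh = $78.12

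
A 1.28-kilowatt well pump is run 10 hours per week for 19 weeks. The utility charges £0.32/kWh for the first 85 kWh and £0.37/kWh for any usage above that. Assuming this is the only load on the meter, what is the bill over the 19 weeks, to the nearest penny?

Runtime = 10 h/week × 19 weeks = 190 h
Energy = 1.28 kW × 190 h = 243.2 kWh
Tier 1 (0–85 kWh): 85 × £0.32 = £27.2
Above 85 kWh: 158.2 × £0.37 = £58.534
Bill = £85.73

£85.73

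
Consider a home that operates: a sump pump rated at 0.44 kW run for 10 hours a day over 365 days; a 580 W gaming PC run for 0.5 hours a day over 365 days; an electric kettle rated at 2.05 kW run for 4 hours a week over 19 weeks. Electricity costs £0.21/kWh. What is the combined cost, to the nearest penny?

sump pump: Runtime = 10 h/day × 365 days = 3650 h
sump pump: 0.44 kW × 3650 h = 1606 kWh
gaming PC: Runtime = 0.5 h/day × 365 days = 182.5 h
gaming PC: 0.58 kW × 182.5 h = 105.85 kWh
electric kettle: Runtime = 4 h/week × 19 weeks = 76 h
electric kettle: 2.05 kW × 76 h = 155.8 kWh
Total energy = 1867.65 kWh
Cost = 1867.65 × £0.21 = £392.21

£392.21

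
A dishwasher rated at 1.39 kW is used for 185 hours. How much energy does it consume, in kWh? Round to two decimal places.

Energy = 1.39 kW × 185 h = 257.15 kWh

257.15 kWh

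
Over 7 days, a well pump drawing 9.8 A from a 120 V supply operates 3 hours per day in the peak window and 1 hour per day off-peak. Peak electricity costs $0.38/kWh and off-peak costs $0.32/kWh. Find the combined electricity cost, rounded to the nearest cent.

Power = 9.8 A × 120 V = 1176 W = 1.176 kW
Peak energy = 1.176 kW × 3 h × 7 = 24.696 kWh
Off-peak energy = 1.176 kW × 1 h × 7 = 8.232 kWh
Cost = 24.696 × $0.38 + 8.232 × $0.32 = $9.38448 + $2.63424 = $12.02

$12.02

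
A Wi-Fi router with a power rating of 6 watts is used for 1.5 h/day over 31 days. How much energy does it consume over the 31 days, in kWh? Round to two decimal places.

0.28 kWh

Runtime = 1.5 h/day × 31 days = 46.5 h
Energy = 0.006 kW × 46.5 h = 0.279 kWh ≈ 0.28 kWh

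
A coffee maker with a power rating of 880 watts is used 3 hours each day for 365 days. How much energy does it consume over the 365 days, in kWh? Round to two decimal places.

963.60 kWh

Runtime = 3 h/day × 365 days = 1095 h
Energy = 0.88 kW × 1095 h = 963.6 kWh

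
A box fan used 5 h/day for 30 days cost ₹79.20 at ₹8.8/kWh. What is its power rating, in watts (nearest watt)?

Energy = ₹79.20 ÷ ₹8.8/kWh = 9 kWh
Runtime = 5 h/day × 30 days = 150 h
Power = 9 kWh ÷ 150 h = 0.06 kW = 60 W

60 W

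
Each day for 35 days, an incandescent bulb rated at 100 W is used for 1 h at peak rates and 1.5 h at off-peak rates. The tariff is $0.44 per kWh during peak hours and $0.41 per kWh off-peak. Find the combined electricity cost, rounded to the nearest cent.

$3.69

Peak energy = 0.1 kW × 1 h × 35 = 3.5 kWh
Off-peak energy = 0.1 kW × 1.5 h × 35 = 5.25 kWh
Cost = 3.5 × $0.44 + 5.25 × $0.41 = $1.54 + $2.1525 = $3.69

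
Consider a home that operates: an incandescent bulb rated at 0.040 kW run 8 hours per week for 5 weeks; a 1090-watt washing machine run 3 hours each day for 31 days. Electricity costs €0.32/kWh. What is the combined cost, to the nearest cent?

incandescent bulb: Runtime = 8 h/week × 5 weeks = 40 h
incandescent bulb: 0.04 kW × 40 h = 1.6 kWh
washing machine: Runtime = 3 h/day × 31 days = 93 h
washing machine: 1.09 kW × 93 h = 101.37 kWh
Total energy = 102.97 kWh
Cost = 102.97 × €0.32 = €32.95

€32.95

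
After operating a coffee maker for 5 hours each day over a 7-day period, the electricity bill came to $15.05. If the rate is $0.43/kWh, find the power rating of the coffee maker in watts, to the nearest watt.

1000 W

Energy = $15.05 ÷ $0.43/kWh = 35 kWh
Runtime = 5 h/day × 7 days = 35 h
Power = 35 kWh ÷ 35 h = 1 kW = 1000 W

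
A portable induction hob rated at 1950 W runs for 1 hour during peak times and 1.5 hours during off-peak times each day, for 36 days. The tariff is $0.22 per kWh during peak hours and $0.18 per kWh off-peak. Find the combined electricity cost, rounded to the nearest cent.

$34.40

Peak energy = 1.95 kW × 1 h × 36 = 70.2 kWh
Off-peak energy = 1.95 kW × 1.5 h × 36 = 105.3 kWh
Cost = 70.2 × $0.22 + 105.3 × $0.18 = $15.444 + $18.954 = $34.40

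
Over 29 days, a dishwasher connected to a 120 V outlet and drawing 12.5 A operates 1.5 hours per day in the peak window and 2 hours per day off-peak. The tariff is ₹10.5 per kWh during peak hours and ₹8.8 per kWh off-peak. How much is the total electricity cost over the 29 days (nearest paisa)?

₹1450.73

Power = 12.5 A × 120 V = 1500 W = 1.5 kW
Peak energy = 1.5 kW × 1.5 h × 29 = 65.25 kWh
Off-peak energy = 1.5 kW × 2 h × 29 = 87 kWh
Cost = 65.25 × ₹10.5 + 87 × ₹8.8 = ₹685.125 + ₹765.6 = ₹1450.73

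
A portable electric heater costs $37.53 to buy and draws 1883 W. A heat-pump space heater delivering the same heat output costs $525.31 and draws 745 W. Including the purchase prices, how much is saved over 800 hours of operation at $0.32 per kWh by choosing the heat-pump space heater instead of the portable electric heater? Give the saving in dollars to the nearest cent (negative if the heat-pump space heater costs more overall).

portable electric heater: $37.53 + (1883/1000) kW × 800 h × $0.32 = $37.53 + $482.048 = $519.578
heat-pump space heater: $525.31 + (745/1000) kW × 800 h × $0.32 = $525.31 + $190.72 = $716.03
Saving = $519.578 − $716.03 = −$196.452 → -$196.45

-$196.45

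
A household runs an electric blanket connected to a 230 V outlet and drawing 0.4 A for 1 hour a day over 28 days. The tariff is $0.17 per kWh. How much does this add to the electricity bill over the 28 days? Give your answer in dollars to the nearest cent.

$0.44

Power = 0.4 A × 230 V = 92 W = 0.092 kW
Runtime = 1 h/day × 28 days = 28 h
Energy = 0.092 kW × 28 h = 2.576 kWh
Cost = 2.576 kWh × $0.17/kWh = $0.44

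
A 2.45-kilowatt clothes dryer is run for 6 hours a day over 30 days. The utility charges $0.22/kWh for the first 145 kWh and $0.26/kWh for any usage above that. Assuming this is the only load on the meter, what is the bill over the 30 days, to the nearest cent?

Runtime = 6 h/day × 30 days = 180 h
Energy = 2.45 kW × 180 h = 441 kWh
Tier 1 (0–145 kWh): 145 × $0.22 = $31.9
Above 145 kWh: 296 × $0.26 = $76.96
Bill = $108.86

$108.86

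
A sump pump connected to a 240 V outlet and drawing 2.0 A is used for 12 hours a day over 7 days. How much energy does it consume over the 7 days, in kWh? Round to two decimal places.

40.32 kWh

Power = 2.0 A × 240 V = 480 W = 0.48 kW
Runtime = 12 h/day × 7 days = 84 h
Energy = 0.48 kW × 84 h = 40.32 kWh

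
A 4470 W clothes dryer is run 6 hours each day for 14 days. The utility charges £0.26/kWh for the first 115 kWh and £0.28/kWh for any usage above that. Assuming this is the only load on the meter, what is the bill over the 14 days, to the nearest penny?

Runtime = 6 h/day × 14 days = 84 h
Energy = 4.47 kW × 84 h = 375.48 kWh
Tier 1 (0–115 kWh): 115 × £0.26 = £29.9
Above 115 kWh: 260.48 × £0.28 = £72.9344
Bill = £102.83

£102.83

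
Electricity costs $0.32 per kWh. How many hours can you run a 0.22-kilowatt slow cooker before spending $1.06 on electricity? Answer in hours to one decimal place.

Energy available = $1.06 ÷ $0.32/kWh = 3.3125 kWh
Hours = 3.3125 kWh ÷ 0.22 kW = 15.1 h

15.1 h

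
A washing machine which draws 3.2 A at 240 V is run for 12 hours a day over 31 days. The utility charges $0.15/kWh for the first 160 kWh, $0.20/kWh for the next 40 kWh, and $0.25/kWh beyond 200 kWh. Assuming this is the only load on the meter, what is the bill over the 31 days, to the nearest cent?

Power = 3.2 A × 240 V = 768 W = 0.768 kW
Runtime = 12 h/day × 31 days = 372 h
Energy = 0.768 kW × 372 h = 285.696 kWh
Tier 1 (0–160 kWh): 160 × $0.15 = $24
Tier 2 (160–200 kWh): 40 × $0.20 = $8
Above 200 kWh: 85.696 × $0.25 = $21.424
Bill = $53.42

$53.42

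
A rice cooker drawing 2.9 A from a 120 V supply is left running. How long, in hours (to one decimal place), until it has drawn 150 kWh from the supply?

431.0 h

Power = 2.9 A × 120 V = 348 W = 0.348 kW
Hours = 150 kWh ÷ 0.348 kW = 431.0 h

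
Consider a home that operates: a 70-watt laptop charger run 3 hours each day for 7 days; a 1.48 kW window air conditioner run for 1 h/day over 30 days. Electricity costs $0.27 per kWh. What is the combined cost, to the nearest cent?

$12.38

laptop charger: Runtime = 3 h/day × 7 days = 21 h
laptop charger: 0.07 kW × 21 h = 1.47 kWh
window air conditioner: Runtime = 1 h/day × 30 days = 30 h
window air conditioner: 1.48 kW × 30 h = 44.4 kWh
Total energy = 45.87 kWh
Cost = 45.87 × $0.27 = $12.38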